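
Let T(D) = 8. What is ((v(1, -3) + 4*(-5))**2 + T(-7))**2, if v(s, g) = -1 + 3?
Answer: 110224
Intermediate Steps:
v(s, g) = 2
((v(1, -3) + 4*(-5))**2 + T(-7))**2 = ((2 + 4*(-5))**2 + 8)**2 = ((2 - 20)**2 + 8)**2 = ((-18)**2 + 8)**2 = (324 + 8)**2 = 332**2 = 110224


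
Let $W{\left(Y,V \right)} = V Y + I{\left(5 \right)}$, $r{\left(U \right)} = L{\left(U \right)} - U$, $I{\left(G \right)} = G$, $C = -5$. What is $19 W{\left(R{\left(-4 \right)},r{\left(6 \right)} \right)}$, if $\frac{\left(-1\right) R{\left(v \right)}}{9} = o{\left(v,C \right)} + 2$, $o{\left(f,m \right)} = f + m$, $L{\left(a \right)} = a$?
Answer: $95$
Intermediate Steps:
$R{\left(v \right)} = 27 - 9 v$ ($R{\left(v \right)} = - 9 \left(\left(v - 5\right) + 2\right) = - 9 \left(\left(-5 + v\right) + 2\right) = - 9 \left(-3 + v\right) = 27 - 9 v$)
$r{\left(U \right)} = 0$ ($r{\left(U \right)} = U - U = 0$)
$W{\left(Y,V \right)} = 5 + V Y$ ($W{\left(Y,V \right)} = V Y + 5 = 5 + V Y$)
$19 W{\left(R{\left(-4 \right)},r{\left(6 \right)} \right)} = 19 \left(5 + 0 \left(27 - -36\right)\right) = 19 \left(5 + 0 \left(27 + 36\right)\right) = 19 \left(5 + 0 \cdot 63\right) = 19 \left(5 + 0\right) = 19 \cdot 5 = 95$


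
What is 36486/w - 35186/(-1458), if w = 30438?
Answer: 31227446/1232739 ≈ 25.332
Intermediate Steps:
36486/w - 35186/(-1458) = 36486/30438 - 35186/(-1458) = 36486*(1/30438) - 35186*(-1/1458) = 2027/1691 + 17593/729 = 31227446/1232739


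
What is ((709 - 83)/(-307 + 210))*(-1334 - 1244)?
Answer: 1613828/97 ≈ 16637.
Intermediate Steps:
((709 - 83)/(-307 + 210))*(-1334 - 1244) = (626/(-97))*(-2578) = (626*(-1/97))*(-2578) = -626/97*(-2578) = 1613828/97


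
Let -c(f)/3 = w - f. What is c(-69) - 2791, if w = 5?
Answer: -3013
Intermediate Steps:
c(f) = -15 + 3*f (c(f) = -3*(5 - f) = -15 + 3*f)
c(-69) - 2791 = (-15 + 3*(-69)) - 2791 = (-15 - 207) - 2791 = -222 - 2791 = -3013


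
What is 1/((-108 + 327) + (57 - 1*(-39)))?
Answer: 1/315 ≈ 0.0031746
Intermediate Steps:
1/((-108 + 327) + (57 - 1*(-39))) = 1/(219 + (57 + 39)) = 1/(219 + 96) = 1/315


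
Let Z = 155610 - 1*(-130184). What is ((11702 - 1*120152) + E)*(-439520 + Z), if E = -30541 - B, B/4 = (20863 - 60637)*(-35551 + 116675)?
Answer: -1984043852615838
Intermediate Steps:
B = -12906503904 (B = 4*((20863 - 60637)*(-35551 + 116675)) = 4*(-39774*81124) = 4*(-3226625976) = -12906503904)
E = 12906473363 (E = -30541 - 1*(-12906503904) = -30541 + 12906503904 = 12906473363)
Z = 285794 (Z = 155610 + 130184 = 285794)
((11702 - 1*120152) + E)*(-439520 + Z) = ((11702 - 1*120152) + 12906473363)*(-439520 + 285794) = ((11702 - 120152) + 12906473363)*(-153726) = (-108450 + 12906473363)*(-153726) = 12906364913*(-153726) = -1984043852615838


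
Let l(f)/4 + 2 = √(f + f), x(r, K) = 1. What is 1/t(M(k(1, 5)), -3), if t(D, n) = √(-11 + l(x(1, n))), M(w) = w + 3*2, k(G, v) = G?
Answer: -I/√(19 - 4*√2) ≈ -0.27376*I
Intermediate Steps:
l(f) = -8 + 4*√2*√f (l(f) = -8 + 4*√(f + f) = -8 + 4*√(2*f) = -8 + 4*(√2*√f) = -8 + 4*√2*√f)
M(w) = 6 + w (M(w) = w + 6 = 6 + w)
t(D, n) = √(-19 + 4*√2) (t(D, n) = √(-11 + (-8 + 4*√2*√1)) = √(-11 + (-8 + 4*√2*1)) = √(-11 + (-8 + 4*√2)) = √(-19 + 4*√2))
1/t(M(k(1, 5)), -3) = 1/(√(-19 + 4*√2)) = (-19 + 4*√2)^(-½)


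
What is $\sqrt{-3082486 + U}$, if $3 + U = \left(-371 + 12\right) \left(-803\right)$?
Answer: $6 i \sqrt{77617} \approx 1671.6 i$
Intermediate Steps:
$U = 288274$ ($U = -3 + \left(-371 + 12\right) \left(-803\right) = -3 - -288277 = -3 + 288277 = 288274$)
$\sqrt{-3082486 + U} = \sqrt{-3082486 + 288274} = \sqrt{-2794212} = 6 i \sqrt{77617}$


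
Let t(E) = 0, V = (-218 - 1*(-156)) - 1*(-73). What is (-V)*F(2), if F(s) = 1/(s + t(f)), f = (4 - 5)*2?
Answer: -11/2 ≈ -5.5000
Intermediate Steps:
V = 11 (V = (-218 + 156) + 73 = -62 + 73 = 11)
f = -2 (f = -1*2 = -2)
F(s) = 1/s (F(s) = 1/(s + 0) = 1/s)
(-V)*F(2) = -1*11/2 = -11*½ = -11/2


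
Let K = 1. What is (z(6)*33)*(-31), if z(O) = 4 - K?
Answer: -3069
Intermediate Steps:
z(O) = 3 (z(O) = 4 - 1*1 = 4 - 1 = 3)
(z(6)*33)*(-31) = (3*33)*(-31) = 99*(-31) = -3069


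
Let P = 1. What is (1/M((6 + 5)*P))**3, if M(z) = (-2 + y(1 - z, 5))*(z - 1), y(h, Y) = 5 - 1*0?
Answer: 1/27000 ≈ 3.7037e-5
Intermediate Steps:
y(h, Y) = 5 (y(h, Y) = 5 + 0 = 5)
M(z) = -3 + 3*z (M(z) = (-2 + 5)*(z - 1) = 3*(-1 + z) = -3 + 3*z)
(1/M((6 + 5)*P))**3 = (1/(-3 + 3*((6 + 5)*1)))**3 = (1/(-3 + 3*(11*1)))**3 = (1/(-3 + 3*11))**3 = (1/(-3 + 33))**3 = (1/30)**3 = 1/27000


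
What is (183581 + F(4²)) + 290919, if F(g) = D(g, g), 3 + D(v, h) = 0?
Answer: 474497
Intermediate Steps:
D(v, h) = -3 (D(v, h) = -3 + 0 = -3)
F(g) = -3
(183581 + F(4²)) + 290919 = (183581 - 3) + 290919 = 183578 + 290919 = 474497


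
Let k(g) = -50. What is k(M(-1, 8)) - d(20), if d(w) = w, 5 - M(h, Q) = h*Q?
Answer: -70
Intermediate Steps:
M(h, Q) = 5 - Q*h (M(h, Q) = 5 - h*Q = 5 - Q*h)
k(M(-1, 8)) - d(20) = -50 - 1*20 = -50 - 20 = -70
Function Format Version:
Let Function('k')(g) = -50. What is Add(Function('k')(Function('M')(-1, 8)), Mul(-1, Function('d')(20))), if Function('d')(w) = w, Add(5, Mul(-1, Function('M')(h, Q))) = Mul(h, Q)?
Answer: -70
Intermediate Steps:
Function('M')(h, Q) = Add(5, Mul(-1, Q, h)) (Function('M')(h, Q) = Add(5, Mul(-1, Mul(h, Q))) = Add(5, Mul(-1, Mul(Q, h))) = Add(5, Mul(-1, Q, h)))
Add(Function('k')(Function('M')(-1, 8)), Mul(-1, Function('d')(20))) = Add(-50, Mul(-1, 20)) = Add(-50, -20) = -70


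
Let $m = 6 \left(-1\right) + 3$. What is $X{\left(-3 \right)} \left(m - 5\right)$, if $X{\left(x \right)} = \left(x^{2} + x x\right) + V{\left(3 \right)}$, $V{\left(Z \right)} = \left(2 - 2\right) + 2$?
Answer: $-160$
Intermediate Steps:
$V{\left(Z \right)} = 2$ ($V{\left(Z \right)} = 0 + 2 = 2$)
$m = -3$ ($m = -6 + 3 = -3$)
$X{\left(x \right)} = 2 + 2 x^{2}$ ($X{\left(x \right)} = \left(x^{2} + x x\right) + 2 = \left(x^{2} + x^{2}\right) + 2 = 2 x^{2} + 2 = 2 + 2 x^{2}$)
$X{\left(-3 \right)} \left(m - 5\right) = \left(2 + 2 \left(-3\right)^{2}\right) \left(-3 - 5\right) = \left(2 + 2 \cdot 9\right) \left(-8\right) = \left(2 + 18\right) \left(-8\right) = 20 \left(-8\right) = -160$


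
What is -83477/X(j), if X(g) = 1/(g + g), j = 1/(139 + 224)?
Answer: -166954/363 ≈ -459.93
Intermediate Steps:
j = 1/363 ≈ 0.0027548
X(g) = 1/(2*g)
-83477/X(j) = -83477/(1/(2*(1/363))) = -83477/((½)*363) = -83477/363/2 = -83477*2/363 = -166954/363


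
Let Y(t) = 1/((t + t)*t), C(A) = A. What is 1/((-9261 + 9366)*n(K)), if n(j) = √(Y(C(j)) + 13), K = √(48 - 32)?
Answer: 4*√834/43785 ≈ 0.0026383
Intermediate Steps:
Y(t) = 1/(2*t²) (Y(t) = 1/(((2*t))*t) = (1/(2*t))/t = 1/(2*t²))
K = 4 (K = √16 = 4)
n(j) = √(13 + 1/(2*j²)) (n(j) = √(1/(2*j²) + 13) = √(13 + 1/(2*j²)))
1/((-9261 + 9366)*n(K)) = 1/((-9261 + 9366)*((√(52 + 2/4²)/2))) = 1/(105*((√(52 + 2*(1/16))/2))) = 1/(105*((√(52 + ⅛)/2))) = 1/(105*((√(417/8)/2))) = 1/(105*(((√834/4)/2))) = 1/(105*((√834/8))) = (4*√834/417)/105 = 4*√834/43785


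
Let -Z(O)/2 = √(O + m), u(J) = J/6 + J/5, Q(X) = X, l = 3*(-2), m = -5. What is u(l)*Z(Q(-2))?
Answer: 22*I*√7/5 ≈ 11.641*I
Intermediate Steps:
l = -6
u(J) = 11*J/30 (u(J) = J*(⅙) + J*(⅕) = J/6 + J/5 = 11*J/30)
Z(O) = -2*√(-5 + O) (Z(O) = -2*√(O - 5) = -2*√(-5 + O))
u(l)*Z(Q(-2)) = ((11/30)*(-6))*(-2*√(-5 - 2)) = -(-22)*√(-7)/5 = -(-22)*I*√7/5 = 22*I*√7/5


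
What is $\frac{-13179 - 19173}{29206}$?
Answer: $- \frac{16176}{14603} \approx -1.1077$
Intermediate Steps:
$\frac{-13179 - 19173}{29206} = \left(-32352\right) \frac{1}{29206} = - \frac{16176}{14603}$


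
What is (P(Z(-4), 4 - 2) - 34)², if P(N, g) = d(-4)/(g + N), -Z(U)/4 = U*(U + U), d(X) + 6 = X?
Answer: 4566769/3969 ≈ 1150.6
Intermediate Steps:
d(X) = -6 + X
Z(U) = -8*U² (Z(U) = -4*U*(U + U) = -4*U*2*U = -8*U²)
P(N, g) = -10/(N + g) (P(N, g) = (-6 - 4)/(g + N) = -10/(N + g))
(P(Z(-4), 4 - 2) - 34)² = (-10/(-8*(-4)² + (4 - 2)) - 34)² = (-10/(-8*16 + 2) - 34)² = (-10/(-128 + 2) - 34)² = (-10/(-126) - 34)² = (-10*(-1/126) - 34)² = (5/63 - 34)² = (-2137/63)² = 4566769/3969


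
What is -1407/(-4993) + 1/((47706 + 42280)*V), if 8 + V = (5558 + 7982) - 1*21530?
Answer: 1012629190403/3593502183804 ≈ 0.28179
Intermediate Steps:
V = -7998 (V = -8 + ((5558 + 7982) - 1*21530) = -8 + (13540 - 21530) = -8 - 7990 = -7998)
-1407/(-4993) + 1/((47706 + 42280)*V) = -1407/(-4993) + 1/((47706 + 42280)*(-7998)) = -1407*(-1/4993) - 1/7998/89986 = 1407/4993 + (1/89986)*(-1/7998) = 1407/4993 - 1/719708028 = 1012629190403/3593502183804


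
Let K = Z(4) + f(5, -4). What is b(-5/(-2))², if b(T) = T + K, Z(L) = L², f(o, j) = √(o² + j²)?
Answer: 1533/4 + 37*√41 ≈ 620.17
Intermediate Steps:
f(o, j) = √(j² + o²)
K = 16 + √41 (K = 4² + √((-4)² + 5²) = 16 + √(16 + 25) = 16 + √41 ≈ 22.403)
b(T) = 16 + T + √41 (b(T) = T + (16 + √41) = 16 + T + √41)
b(-5/(-2))² = (16 - 5/(-2) + √41)² = (16 - 5*(-½) + √41)² = (16 + 5/2 + √41)² = (37/2 + √41)²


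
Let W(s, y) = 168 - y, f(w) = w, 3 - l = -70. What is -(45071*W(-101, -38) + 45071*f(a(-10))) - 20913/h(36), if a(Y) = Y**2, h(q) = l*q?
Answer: -12081558947/876 ≈ -1.3792e+7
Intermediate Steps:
l = 73 (l = 3 - 1*(-70) = 3 + 70 = 73)
h(q) = 73*q
-(45071*W(-101, -38) + 45071*f(a(-10))) - 20913/h(36) = -(12079028 + 1712698) - 20913/(73*36) = -45071/(1/(100 + (168 + 38))) - 20913/2628 = -45071/(1/(100 + 206)) - 20913*1/2628 = -45071/(1/306) - 6971/876 = -45071/1/306 - 6971/876 = -45071*306 - 6971/876 = -13791726 - 6971/876 = -12081558947/876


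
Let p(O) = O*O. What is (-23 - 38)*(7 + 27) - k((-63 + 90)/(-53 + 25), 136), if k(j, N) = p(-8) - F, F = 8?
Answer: -2130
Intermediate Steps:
p(O) = O**2
k(j, N) = 56 (k(j, N) = (-8)**2 - 1*8 = 64 - 8 = 56)
(-23 - 38)*(7 + 27) - k((-63 + 90)/(-53 + 25), 136) = (-23 - 38)*(7 + 27) - 1*56 = -61*34 - 56 = -2074 - 56 = -2130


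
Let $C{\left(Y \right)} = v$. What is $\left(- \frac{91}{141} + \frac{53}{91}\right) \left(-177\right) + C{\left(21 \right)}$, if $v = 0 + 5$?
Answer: $\frac{69057}{4277} \approx 16.146$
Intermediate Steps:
$v = 5$
$C{\left(Y \right)} = 5$
$\left(- \frac{91}{141} + \frac{53}{91}\right) \left(-177\right) + C{\left(21 \right)} = \left(- \frac{91}{141} + \frac{53}{91}\right) \left(-177\right) + 5 = \left(- \frac{808}{12831}\right) \left(-177\right) + 5 = \frac{47672}{4277} + 5 = \frac{69057}{4277}$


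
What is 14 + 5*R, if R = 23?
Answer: 129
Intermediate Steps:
14 + 5*R = 14 + 5*23 = 14 + 115 = 129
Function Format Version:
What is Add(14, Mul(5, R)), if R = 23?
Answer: 129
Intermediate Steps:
Add(14, Mul(5, R)) = Add(14, Mul(5, 23)) = Add(14, 115) = 129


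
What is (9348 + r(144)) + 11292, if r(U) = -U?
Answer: 20496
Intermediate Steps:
(9348 + r(144)) + 11292 = (9348 - 1*144) + 11292 = (9348 - 144) + 11292 = 9204 + 11292 = 20496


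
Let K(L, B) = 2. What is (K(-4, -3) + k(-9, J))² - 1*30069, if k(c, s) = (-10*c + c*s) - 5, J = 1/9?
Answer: -22673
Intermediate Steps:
J = ⅑ ≈ 0.11111
k(c, s) = -5 - 10*c + c*s
(K(-4, -3) + k(-9, J))² - 1*30069 = (2 + (-5 - 10*(-9) - 9*⅑))² - 1*30069 = (2 + (-5 + 90 - 1))² - 30069 = (2 + 84)² - 30069 = 86² - 30069 = 7396 - 30069 = -22673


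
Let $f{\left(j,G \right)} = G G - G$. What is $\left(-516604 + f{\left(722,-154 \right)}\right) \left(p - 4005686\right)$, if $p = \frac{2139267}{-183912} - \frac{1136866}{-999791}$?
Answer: $\frac{60486521718578250672113}{30645593732} \approx 1.9737 \cdot 10^{12}$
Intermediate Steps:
$f{\left(j,G \right)} = G^{2} - G$
$p = - \frac{643245531135}{61291187464}$ ($p = 2139267 \left(- \frac{1}{183912}\right) - - \frac{1136866}{999791} = - \frac{713089}{61304} + \frac{1136866}{999791} = - \frac{643245531135}{61291187464} \approx -10.495$)
$\left(-516604 + f{\left(722,-154 \right)}\right) \left(p - 4005686\right) = \left(-516604 - 154 \left(-1 - 154\right)\right) \left(- \frac{643245531135}{61291187464} - 4005686\right) = \left(-516604 - -23870\right) \left(- \frac{245513894793451439}{61291187464}\right) = \left(-516604 + 23870\right) \left(- \frac{245513894793451439}{61291187464}\right) = \left(-492734\right) \left(- \frac{245513894793451439}{61291187464}\right) = \frac{60486521718578250672113}{30645593732}$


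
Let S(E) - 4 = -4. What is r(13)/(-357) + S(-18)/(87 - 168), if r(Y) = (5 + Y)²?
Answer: -108/119 ≈ -0.90756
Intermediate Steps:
S(E) = 0 (S(E) = 4 - 4 = 0)
r(13)/(-357) + S(-18)/(87 - 168) = (5 + 13)²/(-357) + 0/(87 - 168) = 18²*(-1/357) + 0/(-81) = 324*(-1/357) + 0*(-1/81) = -108/119 + 0 = -108/119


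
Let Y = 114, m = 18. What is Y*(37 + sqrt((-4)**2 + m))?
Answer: 4218 + 114*sqrt(34) ≈ 4882.7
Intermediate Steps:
Y*(37 + sqrt((-4)**2 + m)) = 114*(37 + sqrt((-4)**2 + 18)) = 114*(37 + sqrt(16 + 18)) = 114*(37 + sqrt(34)) = 4218 + 114*sqrt(34)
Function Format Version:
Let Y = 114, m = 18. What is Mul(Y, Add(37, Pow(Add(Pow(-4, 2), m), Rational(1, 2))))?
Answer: Add(4218, Mul(114, Pow(34, Rational(1, 2)))) ≈ 4882.7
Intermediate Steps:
Mul(Y, Add(37, Pow(Add(Pow(-4, 2), m), Rational(1, 2)))) = Mul(114, Add(37, Pow(Add(Pow(-4, 2), 18), Rational(1, 2)))) = Mul(114, Add(37, Pow(Add(16, 18), Rational(1, 2)))) = Mul(114, Add(37, Pow(34, Rational(1, 2)))) = Add(4218, Mul(114, Pow(34, Rational(1, 2))))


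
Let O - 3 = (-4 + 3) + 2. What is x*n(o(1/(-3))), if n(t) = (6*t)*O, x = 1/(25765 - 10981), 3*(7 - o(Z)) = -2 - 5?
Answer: 1/66 ≈ 0.015152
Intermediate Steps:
O = 4 (O = 3 + ((-4 + 3) + 2) = 3 + (-1 + 2) = 3 + 1 = 4)
o(Z) = 28/3 (o(Z) = 7 - (-2 - 5)/3 = 7 - ⅓*(-7) = 7 + 7/3 = 28/3)
x = 1/14784 ≈ 6.7641e-5
n(t) = 24*t (n(t) = (6*t)*4 = 24*t)
x*n(o(1/(-3))) = (24*(28/3))/14784 = (1/14784)*224 = 1/66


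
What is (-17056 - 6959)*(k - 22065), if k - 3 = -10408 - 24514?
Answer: 1368470760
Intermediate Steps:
k = -34919 (k = 3 + (-10408 - 24514) = 3 - 34922 = -34919)
(-17056 - 6959)*(k - 22065) = (-17056 - 6959)*(-34919 - 22065) = -24015*(-56984) = 1368470760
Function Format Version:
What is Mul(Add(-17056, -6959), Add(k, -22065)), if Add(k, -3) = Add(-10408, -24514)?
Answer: 1368470760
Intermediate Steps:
k = -34919 (k = Add(3, Add(-10408, -24514)) = Add(3, -34922) = -34919)
Mul(Add(-17056, -6959), Add(k, -22065)) = Mul(Add(-17056, -6959), Add(-34919, -22065)) = Mul(-24015, -56984) = 1368470760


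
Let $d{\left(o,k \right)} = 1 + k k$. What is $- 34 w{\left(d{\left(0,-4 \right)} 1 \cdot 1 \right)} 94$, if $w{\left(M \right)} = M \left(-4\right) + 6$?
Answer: $198152$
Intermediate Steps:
$d{\left(o,k \right)} = 1 + k^{2}$
$w{\left(M \right)} = 6 - 4 M$ ($w{\left(M \right)} = - 4 M + 6 = 6 - 4 M$)
$- 34 w{\left(d{\left(0,-4 \right)} 1 \cdot 1 \right)} 94 = - 34 \left(6 - 4 \left(1 + \left(-4\right)^{2}\right) 1 \cdot 1\right) 94 = - 34 \left(6 - 4 \left(1 + 16\right) 1 \cdot 1\right) 94 = - 34 \left(6 - 4 \cdot 17 \cdot 1 \cdot 1\right) 94 = - 34 \left(6 - 4 \cdot 17 \cdot 1\right) 94 = - 34 \left(6 - 68\right) 94 = \left(-34\right) \left(-62\right) 94 = 2108 \cdot 94 = 198152$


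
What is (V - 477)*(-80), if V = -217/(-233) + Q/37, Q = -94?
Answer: 330087200/8621 ≈ 38289.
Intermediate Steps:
V = -13873/8621 (V = -217/(-233) - 94/37 = -217*(-1/233) - 94*1/37 = 217/233 - 94/37 = -13873/8621 ≈ -1.6092)
(V - 477)*(-80) = (-13873/8621 - 477)*(-80) = -4126090/8621*(-80) = 330087200/8621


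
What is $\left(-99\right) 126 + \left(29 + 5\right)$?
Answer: $-12440$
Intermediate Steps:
$\left(-99\right) 126 + \left(29 + 5\right) = -12474 + 34 = -12440$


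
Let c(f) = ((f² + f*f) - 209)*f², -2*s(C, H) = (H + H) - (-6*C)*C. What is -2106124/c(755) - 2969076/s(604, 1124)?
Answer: 482279699223889993/177958653339185325 ≈ 2.7101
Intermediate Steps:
s(C, H) = -H - 3*C² (s(C, H) = -((H + H) - (-6*C)*C)/2 = -(2*H - (-6)*C²)/2 = -(2*H + 6*C²)/2 = -H - 3*C²)
c(f) = f²*(-209 + 2*f²) (c(f) = ((f² + f²) - 209)*f² = (2*f² - 209)*f² = (-209 + 2*f²)*f² = f²*(-209 + 2*f²))
-2106124/c(755) - 2969076/s(604, 1124) = -2106124*1/(570025*(-209 + 2*755²)) - 2969076/(-1*1124 - 3*604²) = -2106124*1/(570025*(-209 + 2*570025)) - 2969076/(-1124 - 3*364816) = -2106124*1/(570025*(-209 + 1140050)) - 2969076/(-1124 - 1094448) = -2106124/(570025*1139841) - 2969076/(-1095572) = -2106124/649737866025 - 2969076*(-1/1095572) = -2106124*1/649737866025 + 742269/273893 = -2106124/649737866025 + 742269/273893 = 482279699223889993/177958653339185325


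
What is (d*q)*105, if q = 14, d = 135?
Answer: 198450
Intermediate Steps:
(d*q)*105 = (135*14)*105 = 1890*105 = 198450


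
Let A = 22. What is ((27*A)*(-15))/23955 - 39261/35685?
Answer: -27965569/18996315 ≈ -1.4722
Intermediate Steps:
((27*A)*(-15))/23955 - 39261/35685 = ((27*22)*(-15))/23955 - 39261/35685 = (594*(-15))*(1/23955) - 39261*1/35685 = -8910*1/23955 - 13087/11895 = -594/1597 - 13087/11895 = -27965569/18996315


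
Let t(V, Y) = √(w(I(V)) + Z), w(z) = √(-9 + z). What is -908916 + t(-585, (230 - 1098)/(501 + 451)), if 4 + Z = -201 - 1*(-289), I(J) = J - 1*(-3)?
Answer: -908916 + √(84 + I*√591) ≈ -9.0891e+5 + 1.3128*I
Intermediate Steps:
I(J) = 3 + J (I(J) = J + 3 = 3 + J)
Z = 84 (Z = -4 + (-201 - 1*(-289)) = -4 + (-201 + 289) = -4 + 88 = 84)
t(V, Y) = √(84 + √(-6 + V)) (t(V, Y) = √(√(-9 + (3 + V)) + 84) = √(√(-6 + V) + 84) = √(84 + √(-6 + V)))
-908916 + t(-585, (230 - 1098)/(501 + 451)) = -908916 + √(84 + √(-6 - 585)) = -908916 + √(84 + √(-591)) = -908916 + √(84 + I*√591)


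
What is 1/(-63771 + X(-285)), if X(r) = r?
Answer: -1/64056 ≈ -1.5611e-5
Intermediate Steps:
1/(-63771 + X(-285)) = 1/(-63771 - 285) = 1/(-64056) = -1/64056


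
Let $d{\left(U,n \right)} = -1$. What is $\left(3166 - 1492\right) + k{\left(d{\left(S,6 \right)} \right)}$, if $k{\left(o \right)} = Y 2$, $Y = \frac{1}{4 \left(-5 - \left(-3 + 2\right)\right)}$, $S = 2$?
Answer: $\frac{13391}{8} \approx 1673.9$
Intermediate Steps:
$Y = - \frac{1}{16}$ ($Y = \frac{1}{4 \left(-5 - -1\right)} = \frac{1}{4 \left(-5 + \left(-2 + 3\right)\right)} = \frac{1}{4 \left(-5 + 1\right)} = \frac{1}{4 \left(-4\right)} = \frac{1}{-16} = - \frac{1}{16} \approx -0.0625$)
$k{\left(o \right)} = - \frac{1}{8}$ ($k{\left(o \right)} = \left(- \frac{1}{16}\right) 2 = - \frac{1}{8}$)
$\left(3166 - 1492\right) + k{\left(d{\left(S,6 \right)} \right)} = \left(3166 - 1492\right) - \frac{1}{8} = 1674 - \frac{1}{8} = \frac{13391}{8}$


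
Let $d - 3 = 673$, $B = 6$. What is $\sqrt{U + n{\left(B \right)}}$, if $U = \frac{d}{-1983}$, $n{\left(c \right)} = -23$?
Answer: $\frac{i \sqrt{91783155}}{1983} \approx 4.8312 i$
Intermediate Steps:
$d = 676$ ($d = 3 + 673 = 676$)
$U = - \frac{676}{1983}$ ($U = \frac{676}{-1983} = 676 \left(- \frac{1}{1983}\right) = - \frac{676}{1983} \approx -0.3409$)
$\sqrt{U + n{\left(B \right)}} = \sqrt{- \frac{676}{1983} - 23} = \sqrt{- \frac{46285}{1983}} = \frac{i \sqrt{91783155}}{1983}$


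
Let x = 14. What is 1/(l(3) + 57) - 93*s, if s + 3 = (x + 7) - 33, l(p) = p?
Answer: 83701/60 ≈ 1395.0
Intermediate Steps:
s = -15 (s = -3 + ((14 + 7) - 33) = -3 + (21 - 33) = -3 - 12 = -15)
1/(l(3) + 57) - 93*s = 1/(3 + 57) - 93*(-15) = 1/60 + 1395 = 83701/60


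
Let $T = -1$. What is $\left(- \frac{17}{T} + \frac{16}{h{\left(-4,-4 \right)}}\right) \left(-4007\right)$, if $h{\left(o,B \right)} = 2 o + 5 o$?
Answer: $- \frac{460805}{7} \approx -65829.0$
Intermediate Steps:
$h{\left(o,B \right)} = 7 o$
$\left(- \frac{17}{T} + \frac{16}{h{\left(-4,-4 \right)}}\right) \left(-4007\right) = \left(- \frac{17}{-1} + \frac{16}{7 \left(-4\right)}\right) \left(-4007\right) = \left(\left(-17\right) \left(-1\right) + \frac{16}{-28}\right) \left(-4007\right) = \left(17 + 16 \left(- \frac{1}{28}\right)\right) \left(-4007\right) = \left(17 - \frac{4}{7}\right) \left(-4007\right) = \frac{115}{7} \left(-4007\right) = - \frac{460805}{7}$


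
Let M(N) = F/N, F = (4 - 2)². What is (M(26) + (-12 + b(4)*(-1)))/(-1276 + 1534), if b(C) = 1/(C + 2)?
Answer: -937/20124 ≈ -0.046561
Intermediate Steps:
b(C) = 1/(2 + C)
F = 4 (F = 2² = 4)
M(N) = 4/N
(M(26) + (-12 + b(4)*(-1)))/(-1276 + 1534) = (4/26 + (-12 - 1/(2 + 4)))/(-1276 + 1534) = (4*(1/26) + (-12 - 1/6))/258 = (2/13 + (-12 + (⅙)*(-1)))*(1/258) = (2/13 + (-12 - ⅙))*(1/258) = (2/13 - 73/6)*(1/258) = -937/78*1/258 = -937/20124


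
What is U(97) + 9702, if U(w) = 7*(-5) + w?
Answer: 9764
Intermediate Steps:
U(w) = -35 + w
U(97) + 9702 = (-35 + 97) + 9702 = 62 + 9702 = 9764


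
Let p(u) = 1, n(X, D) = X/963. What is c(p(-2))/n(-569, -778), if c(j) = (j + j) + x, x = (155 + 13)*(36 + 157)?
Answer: -31226238/569 ≈ -54879.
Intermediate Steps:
n(X, D) = X/963 (n(X, D) = X*(1/963) = X/963)
x = 32424 (x = 168*193 = 32424)
c(j) = 32424 + 2*j (c(j) = (j + j) + 32424 = 2*j + 32424 = 32424 + 2*j)
c(p(-2))/n(-569, -778) = (32424 + 2*1)/(((1/963)*(-569))) = (32424 + 2)/(-569/963) = 32426*(-963/569) = -31226238/569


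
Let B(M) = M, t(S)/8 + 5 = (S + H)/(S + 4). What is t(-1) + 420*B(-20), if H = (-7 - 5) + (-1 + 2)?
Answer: -8472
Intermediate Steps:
H = -11 (H = -12 + 1 = -11)
t(S) = -40 + 8*(-11 + S)/(4 + S) (t(S) = -40 + 8*((S - 11)/(S + 4)) = -40 + 8*((-11 + S)/(4 + S)) = -40 + 8*(-11 + S)/(4 + S))
t(-1) + 420*B(-20) = 8*(-31 - 4*(-1))/(4 - 1) + 420*(-20) = 8*(-31 + 4)/3 - 8400 = 8*(⅓)*(-27) - 8400 = -72 - 8400 = -8472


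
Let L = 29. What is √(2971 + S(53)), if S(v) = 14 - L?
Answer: 2*√739 ≈ 54.369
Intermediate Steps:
S(v) = -15 (S(v) = 14 - 1*29 = 14 - 29 = -15)
√(2971 + S(53)) = √(2971 - 15) = √2956 = 2*√739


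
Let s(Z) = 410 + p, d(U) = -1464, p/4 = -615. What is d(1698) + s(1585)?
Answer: -3514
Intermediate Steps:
p = -2460 (p = 4*(-615) = -2460)
s(Z) = -2050 (s(Z) = 410 - 2460 = -2050)
d(1698) + s(1585) = -1464 - 2050 = -3514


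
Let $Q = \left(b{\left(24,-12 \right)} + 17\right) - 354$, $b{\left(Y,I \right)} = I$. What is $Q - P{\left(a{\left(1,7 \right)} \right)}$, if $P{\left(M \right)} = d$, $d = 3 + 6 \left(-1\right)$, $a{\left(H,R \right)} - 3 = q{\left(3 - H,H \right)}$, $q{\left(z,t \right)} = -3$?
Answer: $-346$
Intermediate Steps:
$a{\left(H,R \right)} = 0$ ($a{\left(H,R \right)} = 3 - 3 = 0$)
$d = -3$ ($d = 3 - 6 = -3$)
$P{\left(M \right)} = -3$
$Q = -349$ ($Q = \left(-12 + 17\right) - 354 = 5 - 354 = -349$)
$Q - P{\left(a{\left(1,7 \right)} \right)} = -349 - -3 = -349 + 3 = -346$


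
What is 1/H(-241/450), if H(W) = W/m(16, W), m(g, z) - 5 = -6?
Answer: 450/241 ≈ 1.8672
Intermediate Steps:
m(g, z) = -1 (m(g, z) = 5 - 6 = -1)
H(W) = -W (H(W) = W/(-1) = W*(-1) = -W)
1/H(-241/450) = 1/(-(-241)/450) = 1/(-1*(-241/450)) = 1/(241/450) = 450/241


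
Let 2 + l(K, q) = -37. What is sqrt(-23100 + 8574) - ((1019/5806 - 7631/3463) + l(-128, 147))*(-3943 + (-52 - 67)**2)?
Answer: 4214504687679/10053089 + 3*I*sqrt(1614) ≈ 4.1923e+5 + 120.52*I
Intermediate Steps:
l(K, q) = -39 (l(K, q) = -2 - 37 = -39)
sqrt(-23100 + 8574) - ((1019/5806 - 7631/3463) + l(-128, 147))*(-3943 + (-52 - 67)**2) = sqrt(-23100 + 8574) - ((1019/5806 - 7631/3463) - 39)*(-3943 + (-52 - 67)**2) = sqrt(-14526) - ((1019*(1/5806) - 7631*1/3463) - 39)*(-3943 + (-119)**2) = 3*I*sqrt(1614) - ((1019/5806 - 7631/3463) - 39)*(-3943 + 14161) = 3*I*sqrt(1614) - (-40776789/20106178 - 39)*10218 = 3*I*sqrt(1614) - (-824917731)*10218/20106178 = 3*I*sqrt(1614) - 1*(-4214504687679/10053089) = 3*I*sqrt(1614) + 4214504687679/10053089 = 4214504687679/10053089 + 3*I*sqrt(1614)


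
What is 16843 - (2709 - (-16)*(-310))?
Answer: 19094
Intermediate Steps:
16843 - (2709 - (-16)*(-310)) = 16843 - (2709 - 1*4960) = 16843 - (2709 - 4960) = 16843 - 1*(-2251) = 16843 + 2251 = 19094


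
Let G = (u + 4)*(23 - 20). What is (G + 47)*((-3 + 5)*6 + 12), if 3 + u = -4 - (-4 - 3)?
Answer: 1416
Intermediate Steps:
u = 0 (u = -3 + (-4 - (-4 - 3)) = -3 + (-4 - 1*(-7)) = -3 + (-4 + 7) = -3 + 3 = 0)
G = 12 (G = (0 + 4)*(23 - 20) = 4*3 = 12)
(G + 47)*((-3 + 5)*6 + 12) = (12 + 47)*((-3 + 5)*6 + 12) = 59*(2*6 + 12) = 59*(12 + 12) = 59*24 = 1416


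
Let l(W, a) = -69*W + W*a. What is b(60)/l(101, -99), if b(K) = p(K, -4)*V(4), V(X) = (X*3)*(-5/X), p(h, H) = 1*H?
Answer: -5/1414 ≈ -0.0035361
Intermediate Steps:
p(h, H) = H
V(X) = -15 (V(X) = (3*X)*(-5/X) = -15)
b(K) = 60 (b(K) = -4*(-15) = 60)
b(60)/l(101, -99) = 60/((101*(-69 - 99))) = 60/((101*(-168))) = 60/(-16968) = 60*(-1/16968) = -5/1414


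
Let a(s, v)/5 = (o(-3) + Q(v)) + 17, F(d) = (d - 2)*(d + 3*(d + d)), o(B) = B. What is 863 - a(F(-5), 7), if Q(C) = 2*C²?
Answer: 303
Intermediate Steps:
F(d) = 7*d*(-2 + d) (F(d) = (-2 + d)*(d + 3*(2*d)) = (-2 + d)*(d + 6*d) = (-2 + d)*(7*d) = 7*d*(-2 + d))
a(s, v) = 70 + 10*v² (a(s, v) = 5*((-3 + 2*v²) + 17) = 5*(14 + 2*v²) = 70 + 10*v²)
863 - a(F(-5), 7) = 863 - (70 + 10*7²) = 863 - (70 + 10*49) = 863 - (70 + 490) = 863 - 1*560 = 863 - 560 = 303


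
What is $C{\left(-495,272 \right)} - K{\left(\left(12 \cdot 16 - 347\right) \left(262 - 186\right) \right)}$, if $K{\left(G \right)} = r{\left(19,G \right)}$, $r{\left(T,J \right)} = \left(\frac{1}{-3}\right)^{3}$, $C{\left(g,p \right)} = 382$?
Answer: $\frac{10315}{27} \approx 382.04$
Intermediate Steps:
$r{\left(T,J \right)} = - \frac{1}{27}$ ($r{\left(T,J \right)} = \left(- \frac{1}{3}\right)^{3} = - \frac{1}{27}$)
$K{\left(G \right)} = - \frac{1}{27}$
$C{\left(-495,272 \right)} - K{\left(\left(12 \cdot 16 - 347\right) \left(262 - 186\right) \right)} = 382 - - \frac{1}{27} = 382 + \frac{1}{27} = \frac{10315}{27}$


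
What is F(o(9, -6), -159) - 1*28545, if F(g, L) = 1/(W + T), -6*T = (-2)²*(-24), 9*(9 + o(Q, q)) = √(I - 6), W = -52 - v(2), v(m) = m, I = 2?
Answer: -1084711/38 ≈ -28545.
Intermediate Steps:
W = -54 (W = -52 - 1*2 = -52 - 2 = -54)
o(Q, q) = -9 + 2*I/9 (o(Q, q) = -9 + √(2 - 6)/9 = -9 + √(-4)/9 = -9 + (2*I)/9 = -9 + 2*I/9)
T = 16 (T = -(-2)²*(-24)/6 = -2*(-24)/3 = -⅙*(-96) = 16)
F(g, L) = -1/38 (F(g, L) = 1/(-54 + 16) = 1/(-38) = -1/38)
F(o(9, -6), -159) - 1*28545 = -1/38 - 1*28545 = -1/38 - 28545 = -1084711/38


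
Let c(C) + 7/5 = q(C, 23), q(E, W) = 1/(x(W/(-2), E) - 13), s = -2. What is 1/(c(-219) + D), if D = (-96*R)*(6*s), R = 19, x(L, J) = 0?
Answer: 65/1422624 ≈ 4.5690e-5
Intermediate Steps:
q(E, W) = -1/13 (q(E, W) = 1/(0 - 13) = 1/(-13) = -1/13)
c(C) = -96/65 (c(C) = -7/5 - 1/13 = -96/65)
D = 21888 (D = (-96*19)*(6*(-2)) = -1824*(-12) = 21888)
1/(c(-219) + D) = 1/(-96/65 + 21888) = 1/(1422624/65) = 65/1422624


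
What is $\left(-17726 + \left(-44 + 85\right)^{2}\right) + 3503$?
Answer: $-12542$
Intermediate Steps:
$\left(-17726 + \left(-44 + 85\right)^{2}\right) + 3503 = \left(-17726 + 41^{2}\right) + 3503 = \left(-17726 + 1681\right) + 3503 = -16045 + 3503 = -12542$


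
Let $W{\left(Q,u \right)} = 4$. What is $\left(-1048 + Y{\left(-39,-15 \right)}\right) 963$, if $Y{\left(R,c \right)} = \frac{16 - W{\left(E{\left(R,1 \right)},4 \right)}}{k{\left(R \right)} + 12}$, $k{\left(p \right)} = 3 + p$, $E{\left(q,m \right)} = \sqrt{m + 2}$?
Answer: $- \frac{2019411}{2} \approx -1.0097 \cdot 10^{6}$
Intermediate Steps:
$E{\left(q,m \right)} = \sqrt{2 + m}$
$Y{\left(R,c \right)} = \frac{12}{15 + R}$ ($Y{\left(R,c \right)} = \frac{16 - 4}{\left(3 + R\right) + 12} = \frac{16 - 4}{15 + R} = \frac{12}{15 + R}$)
$\left(-1048 + Y{\left(-39,-15 \right)}\right) 963 = \left(-1048 + \frac{12}{15 - 39}\right) 963 = \left(-1048 + \frac{12}{-24}\right) 963 = \left(-1048 + 12 \left(- \frac{1}{24}\right)\right) 963 = \left(-1048 - \frac{1}{2}\right) 963 = \left(- \frac{2097}{2}\right) 963 = - \frac{2019411}{2}$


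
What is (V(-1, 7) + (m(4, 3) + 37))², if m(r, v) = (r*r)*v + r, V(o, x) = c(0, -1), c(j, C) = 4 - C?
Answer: 8836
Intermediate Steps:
V(o, x) = 5 (V(o, x) = 4 - 1*(-1) = 4 + 1 = 5)
m(r, v) = r + v*r² (m(r, v) = r²*v + r = v*r² + r = r + v*r²)
(V(-1, 7) + (m(4, 3) + 37))² = (5 + (4*(1 + 4*3) + 37))² = (5 + (4*(1 + 12) + 37))² = (5 + (4*13 + 37))² = (5 + (52 + 37))² = (5 + 89)² = 94² = 8836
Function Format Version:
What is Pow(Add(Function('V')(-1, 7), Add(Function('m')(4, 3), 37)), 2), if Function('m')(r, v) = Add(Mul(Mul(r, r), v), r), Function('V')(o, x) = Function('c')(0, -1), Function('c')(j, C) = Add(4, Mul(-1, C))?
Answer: 8836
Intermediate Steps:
Function('V')(o, x) = 5 (Function('V')(o, x) = Add(4, Mul(-1, -1)) = Add(4, 1) = 5)
Function('m')(r, v) = Add(r, Mul(v, Pow(r, 2))) (Function('m')(r, v) = Add(Mul(Pow(r, 2), v), r) = Add(Mul(v, Pow(r, 2)), r) = Add(r, Mul(v, Pow(r, 2))))
Pow(Add(Function('V')(-1, 7), Add(Function('m')(4, 3), 37)), 2) = Pow(Add(5, Add(Mul(4, Add(1, Mul(4, 3))), 37)), 2) = Pow(Add(5, Add(Mul(4, Add(1, 12)), 37)), 2) = Pow(Add(5, Add(Mul(4, 13), 37)), 2) = Pow(Add(5, Add(52, 37)), 2) = Pow(Add(5, 89), 2) = Pow(94, 2) = 8836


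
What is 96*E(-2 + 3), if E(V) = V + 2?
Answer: 288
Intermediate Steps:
E(V) = 2 + V
96*E(-2 + 3) = 96*(2 + (-2 + 3)) = 96*(2 + 1) = 96*3 = 288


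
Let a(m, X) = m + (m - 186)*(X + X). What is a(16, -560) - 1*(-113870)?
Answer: 304286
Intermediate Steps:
a(m, X) = m + 2*X*(-186 + m) (a(m, X) = m + (-186 + m)*(2*X) = m + 2*X*(-186 + m))
a(16, -560) - 1*(-113870) = (16 - 372*(-560) + 2*(-560)*16) - 1*(-113870) = (16 + 208320 - 17920) + 113870 = 190416 + 113870 = 304286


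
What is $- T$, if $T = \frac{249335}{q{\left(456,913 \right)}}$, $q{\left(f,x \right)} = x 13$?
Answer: $- \frac{249335}{11869} \approx -21.007$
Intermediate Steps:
$q{\left(f,x \right)} = 13 x$
$T = \frac{249335}{11869}$ ($T = \frac{249335}{13 \cdot 913} = \frac{249335}{11869} \approx 21.007$)
$- T = \left(-1\right) \frac{249335}{11869} = - \frac{249335}{11869}$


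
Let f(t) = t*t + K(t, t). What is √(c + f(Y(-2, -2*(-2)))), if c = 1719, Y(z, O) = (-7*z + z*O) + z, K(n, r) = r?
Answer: √1739 ≈ 41.701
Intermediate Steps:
Y(z, O) = -6*z + O*z (Y(z, O) = (-7*z + O*z) + z = -6*z + O*z)
f(t) = t + t² (f(t) = t*t + t = t² + t = t + t²)
√(c + f(Y(-2, -2*(-2)))) = √(1719 + (-2*(-6 - 2*(-2)))*(1 - 2*(-6 - 2*(-2)))) = √(1719 + (-2*(-6 + 4))*(1 - 2*(-6 + 4))) = √(1719 + (-2*(-2))*(1 - 2*(-2))) = √(1719 + 4*(1 + 4)) = √(1719 + 4*5) = √(1719 + 20) = √1739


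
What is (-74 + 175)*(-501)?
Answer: -50601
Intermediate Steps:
(-74 + 175)*(-501) = 101*(-501) = -50601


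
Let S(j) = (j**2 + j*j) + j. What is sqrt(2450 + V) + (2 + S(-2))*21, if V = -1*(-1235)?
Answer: 168 + sqrt(3685) ≈ 228.70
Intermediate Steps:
S(j) = j + 2*j**2 (S(j) = (j**2 + j**2) + j = 2*j**2 + j = j + 2*j**2)
V = 1235
sqrt(2450 + V) + (2 + S(-2))*21 = sqrt(2450 + 1235) + (2 - 2*(1 + 2*(-2)))*21 = sqrt(3685) + (2 - 2*(1 - 4))*21 = sqrt(3685) + (2 - 2*(-3))*21 = sqrt(3685) + (2 + 6)*21 = sqrt(3685) + 8*21 = sqrt(3685) + 168 = 168 + sqrt(3685)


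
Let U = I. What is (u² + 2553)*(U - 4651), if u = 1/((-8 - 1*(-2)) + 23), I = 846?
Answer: -2807397490/289 ≈ -9.7142e+6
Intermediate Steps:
U = 846
u = 1/17 (u = 1/((-8 + 2) + 23) = 1/(-6 + 23) = 1/17 ≈ 0.058824)
(u² + 2553)*(U - 4651) = ((1/17)² + 2553)*(846 - 4651) = (1/289 + 2553)*(-3805) = (737818/289)*(-3805) = -2807397490/289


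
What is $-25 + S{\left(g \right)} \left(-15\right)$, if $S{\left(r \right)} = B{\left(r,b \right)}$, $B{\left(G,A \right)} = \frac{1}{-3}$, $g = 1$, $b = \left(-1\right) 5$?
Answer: $-20$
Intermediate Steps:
$b = -5$
$B{\left(G,A \right)} = - \frac{1}{3}$
$S{\left(r \right)} = - \frac{1}{3}$
$-25 + S{\left(g \right)} \left(-15\right) = -25 - -5 = -25 + 5 = -20$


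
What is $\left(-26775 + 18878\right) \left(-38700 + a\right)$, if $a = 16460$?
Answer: $175629280$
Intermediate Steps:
$\left(-26775 + 18878\right) \left(-38700 + a\right) = \left(-26775 + 18878\right) \left(-38700 + 16460\right) = \left(-7897\right) \left(-22240\right) = 175629280$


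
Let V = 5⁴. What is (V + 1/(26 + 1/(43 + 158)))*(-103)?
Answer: -336508828/5227 ≈ -64379.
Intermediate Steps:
V = 625
(V + 1/(26 + 1/(43 + 158)))*(-103) = (625 + 1/(26 + 1/(43 + 158)))*(-103) = (625 + 1/(26 + 1/201))*(-103) = (625 + 1/(5227/201))*(-103) = (625 + 201/5227)*(-103) = (3267076/5227)*(-103) = -336508828/5227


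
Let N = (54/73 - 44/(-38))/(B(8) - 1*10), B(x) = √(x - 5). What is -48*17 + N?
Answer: -109810144/134539 - 2632*√3/134539 ≈ -816.23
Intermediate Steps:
B(x) = √(-5 + x)
N = 2632/(1387*(-10 + √3)) (N = (54/73 - 44/(-38))/(√(-5 + 8) - 1*10) = (54*(1/73) - 44*(-1/38))/(√3 - 10) = (54/73 + 22/19)/(-10 + √3) = 2632/(1387*(-10 + √3)) ≈ -0.22952)
-48*17 + N = -48*17 + (-26320/134539 - 2632*√3/134539) = -816 + (-26320/134539 - 2632*√3/134539) = -109810144/134539 - 2632*√3/134539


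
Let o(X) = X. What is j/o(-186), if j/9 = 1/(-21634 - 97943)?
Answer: 1/2471258 ≈ 4.0465e-7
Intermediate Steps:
j = -3/39859 (j = 9/(-21634 - 97943) = 9/(-119577) = 9*(-1/119577) = -3/39859 ≈ -7.5265e-5)
j/o(-186) = -3/39859/(-186) = -3/39859*(-1/186) = 1/2471258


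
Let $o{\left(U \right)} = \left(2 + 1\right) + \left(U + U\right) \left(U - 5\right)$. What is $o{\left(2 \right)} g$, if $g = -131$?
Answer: $1179$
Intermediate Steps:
$o{\left(U \right)} = 3 + 2 U \left(-5 + U\right)$
$o{\left(2 \right)} g = \left(3 - 20 + 2 \cdot 2^{2}\right) \left(-131\right) = \left(3 - 20 + 2 \cdot 4\right) \left(-131\right) = \left(3 - 20 + 8\right) \left(-131\right) = \left(-9\right) \left(-131\right) = 1179$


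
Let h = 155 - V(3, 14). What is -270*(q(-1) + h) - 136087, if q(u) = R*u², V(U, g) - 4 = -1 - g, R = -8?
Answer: -178747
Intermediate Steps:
V(U, g) = 3 - g (V(U, g) = 4 + (-1 - g) = 3 - g)
q(u) = -8*u²
h = 166 (h = 155 - (3 - 1*14) = 155 - (3 - 14) = 155 - 1*(-11) = 155 + 11 = 166)
-270*(q(-1) + h) - 136087 = -270*(-8*(-1)² + 166) - 136087 = -270*(-8*1 + 166) - 136087 = -270*(-8 + 166) - 136087 = -270*158 - 136087 = -42660 - 136087 = -178747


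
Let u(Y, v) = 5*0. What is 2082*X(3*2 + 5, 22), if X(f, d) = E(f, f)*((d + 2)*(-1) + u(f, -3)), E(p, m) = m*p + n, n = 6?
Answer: -6345936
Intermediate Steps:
u(Y, v) = 0
E(p, m) = 6 + m*p (E(p, m) = m*p + 6 = 6 + m*p)
X(f, d) = (-2 - d)*(6 + f²) (X(f, d) = (6 + f*f)*((d + 2)*(-1) + 0) = (6 + f²)*((2 + d)*(-1) + 0) = (6 + f²)*((-2 - d) + 0) = (6 + f²)*(-2 - d) = (-2 - d)*(6 + f²))
2082*X(3*2 + 5, 22) = 2082*(-(2 + 22)*(6 + (3*2 + 5)²)) = 2082*(-1*24*(6 + (6 + 5)²)) = 2082*(-1*24*(6 + 11²)) = 2082*(-1*24*(6 + 121)) = 2082*(-1*24*127) = 2082*(-3048) = -6345936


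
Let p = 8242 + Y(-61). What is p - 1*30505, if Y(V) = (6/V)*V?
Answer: -22257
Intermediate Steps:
Y(V) = 6
p = 8248 (p = 8242 + 6 = 8248)
p - 1*30505 = 8248 - 1*30505 = 8248 - 30505 = -22257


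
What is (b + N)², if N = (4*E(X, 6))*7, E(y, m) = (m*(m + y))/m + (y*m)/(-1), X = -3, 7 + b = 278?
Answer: 737881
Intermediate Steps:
b = 271 (b = -7 + 278 = 271)
E(y, m) = m + y - m*y (E(y, m) = (m + y) + (m*y)*(-1) = (m + y) - m*y = m + y - m*y)
N = 588 (N = (4*(6 - 3 - 1*6*(-3)))*7 = (4*(6 - 3 + 18))*7 = (4*21)*7 = 84*7 = 588)
(b + N)² = (271 + 588)² = 859² = 737881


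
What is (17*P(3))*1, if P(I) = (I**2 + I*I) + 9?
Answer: 459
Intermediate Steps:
P(I) = 9 + 2*I**2 (P(I) = (I**2 + I**2) + 9 = 2*I**2 + 9 = 9 + 2*I**2)
(17*P(3))*1 = (17*(9 + 2*3**2))*1 = (17*(9 + 2*9))*1 = (17*(9 + 18))*1 = (17*27)*1 = 459*1 = 459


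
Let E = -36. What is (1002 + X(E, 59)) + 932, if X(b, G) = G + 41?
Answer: 2034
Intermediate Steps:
X(b, G) = 41 + G
(1002 + X(E, 59)) + 932 = (1002 + (41 + 59)) + 932 = (1002 + 100) + 932 = 1102 + 932 = 2034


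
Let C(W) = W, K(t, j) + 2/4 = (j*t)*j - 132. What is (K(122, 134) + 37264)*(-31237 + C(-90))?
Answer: -139578294329/2 ≈ -6.9789e+10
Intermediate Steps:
K(t, j) = -265/2 + t*j² (K(t, j) = -½ + ((j*t)*j - 132) = -½ + (t*j² - 132) = -½ + (-132 + t*j²) = -265/2 + t*j²)
(K(122, 134) + 37264)*(-31237 + C(-90)) = ((-265/2 + 122*134²) + 37264)*(-31237 - 90) = ((-265/2 + 122*17956) + 37264)*(-31327) = ((-265/2 + 2190632) + 37264)*(-31327) = (4380999/2 + 37264)*(-31327) = (4455527/2)*(-31327) = -139578294329/2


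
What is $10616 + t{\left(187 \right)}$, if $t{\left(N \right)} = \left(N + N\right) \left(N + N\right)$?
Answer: $150492$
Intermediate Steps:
$t{\left(N \right)} = 4 N^{2}$ ($t{\left(N \right)} = 2 N 2 N = 4 N^{2}$)
$10616 + t{\left(187 \right)} = 10616 + 4 \cdot 187^{2} = 10616 + 4 \cdot 34969 = 10616 + 139876 = 150492$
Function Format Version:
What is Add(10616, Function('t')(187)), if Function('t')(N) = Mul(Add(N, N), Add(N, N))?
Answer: 150492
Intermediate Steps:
Function('t')(N) = Mul(4, Pow(N, 2)) (Function('t')(N) = Mul(Mul(2, N), Mul(2, N)) = Mul(4, Pow(N, 2)))
Add(10616, Function('t')(187)) = Add(10616, Mul(4, Pow(187, 2))) = Add(10616, Mul(4, 34969)) = Add(10616, 139876) = 150492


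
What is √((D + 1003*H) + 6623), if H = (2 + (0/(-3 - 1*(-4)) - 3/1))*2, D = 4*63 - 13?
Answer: 2*√1214 ≈ 69.685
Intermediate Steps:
D = 239 (D = 252 - 13 = 239)
H = -2 (H = (2 + (0/(-3 + 4) - 3*1))*2 = (2 + (0/1 - 3))*2 = (2 + (0*1 - 3))*2 = (2 + (0 - 3))*2 = (2 - 3)*2 = -1*2 = -2)
√((D + 1003*H) + 6623) = √((239 + 1003*(-2)) + 6623) = √((239 - 2006) + 6623) = √(-1767 + 6623) = √4856 = 2*√1214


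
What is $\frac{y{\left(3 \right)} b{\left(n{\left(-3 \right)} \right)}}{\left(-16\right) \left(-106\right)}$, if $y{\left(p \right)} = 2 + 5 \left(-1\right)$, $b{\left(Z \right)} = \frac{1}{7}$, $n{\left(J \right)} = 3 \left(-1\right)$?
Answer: $- \frac{3}{11872} \approx -0.0002527$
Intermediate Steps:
$n{\left(J \right)} = -3$
$b{\left(Z \right)} = \frac{1}{7}$
$y{\left(p \right)} = -3$ ($y{\left(p \right)} = 2 - 5 = -3$)
$\frac{y{\left(3 \right)} b{\left(n{\left(-3 \right)} \right)}}{\left(-16\right) \left(-106\right)} = \frac{\left(-3\right) \frac{1}{7}}{\left(-16\right) \left(-106\right)} = - \frac{3}{7 \cdot 1696} = \left(- \frac{3}{7}\right) \frac{1}{1696} = - \frac{3}{11872}$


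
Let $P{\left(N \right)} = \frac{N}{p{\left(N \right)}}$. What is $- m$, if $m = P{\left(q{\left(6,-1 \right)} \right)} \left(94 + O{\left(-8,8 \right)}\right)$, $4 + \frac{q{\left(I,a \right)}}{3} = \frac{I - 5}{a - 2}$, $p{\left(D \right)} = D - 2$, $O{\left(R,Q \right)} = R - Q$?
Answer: $- \frac{338}{5} \approx -67.6$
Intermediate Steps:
$p{\left(D \right)} = -2 + D$
$q{\left(I,a \right)} = -12 + \frac{3 \left(-5 + I\right)}{-2 + a}$ ($q{\left(I,a \right)} = -12 + 3 \frac{I - 5}{a - 2} = -12 + 3 \frac{-5 + I}{-2 + a} = -12 + \frac{3 \left(-5 + I\right)}{-2 + a}$)
$P{\left(N \right)} = \frac{N}{-2 + N}$
$m = \frac{338}{5}$ ($m = \frac{3 \frac{1}{-2 - 1} \left(3 + 6 - -4\right)}{-2 + \frac{3 \left(3 + 6 - -4\right)}{-2 - 1}} \left(94 - 16\right) = \frac{3 \frac{1}{-3} \left(3 + 6 + 4\right)}{-2 + \frac{3 \left(3 + 6 + 4\right)}{-3}} \left(94 - 16\right) = \frac{3 \left(- \frac{1}{3}\right) 13}{-2 + 3 \left(- \frac{1}{3}\right) 13} \left(94 - 16\right) = - \frac{13}{-2 - 13} \cdot 78 = - \frac{13}{-15} \cdot 78 = \left(-13\right) \left(- \frac{1}{15}\right) 78 = \frac{13}{15} \cdot 78 = \frac{338}{5} \approx 67.6$)
$- m = \left(-1\right) \frac{338}{5} = - \frac{338}{5}$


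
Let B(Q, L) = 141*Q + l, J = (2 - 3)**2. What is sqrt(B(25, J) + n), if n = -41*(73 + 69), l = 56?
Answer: 3*I*sqrt(249) ≈ 47.339*I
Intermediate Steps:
J = 1 (J = (-1)**2 = 1)
B(Q, L) = 56 + 141*Q (B(Q, L) = 141*Q + 56 = 56 + 141*Q)
n = -5822 (n = -41*142 = -5822)
sqrt(B(25, J) + n) = sqrt((56 + 141*25) - 5822) = sqrt((56 + 3525) - 5822) = sqrt(3581 - 5822) = sqrt(-2241) = 3*I*sqrt(249)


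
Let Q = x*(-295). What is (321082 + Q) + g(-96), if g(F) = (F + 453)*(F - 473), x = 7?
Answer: 115884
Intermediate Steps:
Q = -2065 (Q = 7*(-295) = -2065)
g(F) = (-473 + F)*(453 + F) (g(F) = (453 + F)*(-473 + F) = (-473 + F)*(453 + F))
(321082 + Q) + g(-96) = (321082 - 2065) + (-214269 + (-96)² - 20*(-96)) = 319017 + (-214269 + 9216 + 1920) = 319017 - 203133 = 115884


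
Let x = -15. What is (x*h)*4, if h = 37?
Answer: -2220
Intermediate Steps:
(x*h)*4 = -15*37*4 = -555*4 = -2220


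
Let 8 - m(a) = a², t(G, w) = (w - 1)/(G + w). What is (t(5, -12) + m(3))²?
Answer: 36/49 ≈ 0.73469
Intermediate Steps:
t(G, w) = (-1 + w)/(G + w)
m(a) = 8 - a²
(t(5, -12) + m(3))² = ((-1 - 12)/(5 - 12) + (8 - 1*3²))² = (-13/(-7) + (8 - 1*9))² = (-⅐*(-13) + (8 - 9))² = (13/7 - 1)² = (6/7)² = 36/49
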